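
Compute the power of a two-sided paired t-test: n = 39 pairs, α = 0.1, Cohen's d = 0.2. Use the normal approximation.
Power ≈ 0.35

Power calculation (paired t-test, normal approximation):
z_β = d · √n - z_{α/2}
z_β = 0.2 · √39 - 1.645
z_β = 0.2 · 6.245 - 1.645
z_β = -0.396

Power = Φ(z_β) = Φ(-0.396) ≈ 0.346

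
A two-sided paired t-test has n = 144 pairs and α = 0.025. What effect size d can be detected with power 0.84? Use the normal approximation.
d ≈ 0.27

Minimum detectable effect (paired t-test, normal approximation):
d = (z_{α/2} + z_β) / √n
d = (2.241 + 0.994) / √144
d = 3.236 / 12.000
d ≈ 0.27

By Cohen's convention (0.2 small / 0.5 medium / 0.8 large): small effect.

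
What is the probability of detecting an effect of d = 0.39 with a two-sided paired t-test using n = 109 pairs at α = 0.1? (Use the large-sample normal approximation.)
Power ≈ 0.99

Power calculation (paired t-test, normal approximation):
z_β = d · √n - z_{α/2}
z_β = 0.39 · √109 - 1.645
z_β = 0.39 · 10.440 - 1.645
z_β = 2.427

Power = Φ(z_β) = Φ(2.427) ≈ 0.992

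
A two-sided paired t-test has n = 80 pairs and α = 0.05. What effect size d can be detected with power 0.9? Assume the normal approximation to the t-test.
d ≈ 0.36

Minimum detectable effect (paired t-test, normal approximation):
d = (z_{α/2} + z_β) / √n
d = (1.960 + 1.282) / √80
d = 3.242 / 8.944
d ≈ 0.36

By Cohen's convention (0.2 small / 0.5 medium / 0.8 large): small effect.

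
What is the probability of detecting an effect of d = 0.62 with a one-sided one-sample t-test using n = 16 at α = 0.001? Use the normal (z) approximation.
Power ≈ 0.27

Power calculation (one-sample t-test, normal approximation):
z_β = d · √n - z_α
z_β = 0.62 · √16 - 3.090
z_β = 0.62 · 4.000 - 3.090
z_β = -0.610

Power = Φ(z_β) = Φ(-0.610) ≈ 0.271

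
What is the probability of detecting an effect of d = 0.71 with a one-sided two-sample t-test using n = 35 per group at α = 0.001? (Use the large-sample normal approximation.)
Power ≈ 0.45

Power calculation (two-sample t-test, normal approximation):
z_β = d · √(n/2) - z_α
z_β = 0.71 · √(35/2) - 3.090
z_β = 0.71 · 4.183 - 3.090
z_β = -0.120

Power = Φ(z_β) = Φ(-0.120) ≈ 0.452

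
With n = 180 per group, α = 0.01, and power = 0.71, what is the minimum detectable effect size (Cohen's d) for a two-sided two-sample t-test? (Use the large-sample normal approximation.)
d ≈ 0.33

Minimum detectable effect (two-sample t-test, normal approximation):
d = (z_{α/2} + z_β) / √(n/2)
d = (2.576 + 0.553) / √(180/2)
d = 3.129 / 9.487
d ≈ 0.33

By Cohen's convention (0.2 small / 0.5 medium / 0.8 large): small effect.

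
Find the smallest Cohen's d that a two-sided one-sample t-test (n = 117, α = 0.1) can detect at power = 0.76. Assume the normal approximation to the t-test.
d ≈ 0.22

Minimum detectable effect (one-sample t-test, normal approximation):
d = (z_{α/2} + z_β) / √n
d = (1.645 + 0.706) / √117
d = 2.351 / 10.817
d ≈ 0.22

By Cohen's convention (0.2 small / 0.5 medium / 0.8 large): small effect.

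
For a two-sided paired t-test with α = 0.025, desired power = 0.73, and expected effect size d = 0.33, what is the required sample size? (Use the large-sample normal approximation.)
n = 75 pairs

Sample size formula (paired t-test, normal approximation):
n = ((z_{α/2} + z_β) / d)²

z_{α/2} = 2.241 (for α = 0.025, two-sided)
z_β = 0.613 (for power = 0.73)
d = 0.33

n = ((2.241 + 0.613) / 0.33)²
n = (8.648)²
n ≈ 74.79
Round up to the next whole number: n = 75 pairs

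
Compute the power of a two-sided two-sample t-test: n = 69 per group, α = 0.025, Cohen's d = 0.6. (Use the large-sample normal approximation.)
Power ≈ 0.90

Power calculation (two-sample t-test, normal approximation):
z_β = d · √(n/2) - z_{α/2}
z_β = 0.6 · √(69/2) - 2.241
z_β = 0.6 · 5.874 - 2.241
z_β = 1.283

Power = Φ(z_β) = Φ(1.283) ≈ 0.900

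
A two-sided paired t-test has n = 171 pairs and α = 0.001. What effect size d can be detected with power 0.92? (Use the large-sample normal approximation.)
d ≈ 0.36

Minimum detectable effect (paired t-test, normal approximation):
d = (z_{α/2} + z_β) / √n
d = (3.291 + 1.405) / √171
d = 4.696 / 13.077
d ≈ 0.36

By Cohen's convention (0.2 small / 0.5 medium / 0.8 large): small effect.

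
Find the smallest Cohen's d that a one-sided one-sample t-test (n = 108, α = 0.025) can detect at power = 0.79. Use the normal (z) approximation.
d ≈ 0.27

Minimum detectable effect (one-sample t-test, normal approximation):
d = (z_α + z_β) / √n
d = (1.960 + 0.806) / √108
d = 2.766 / 10.392
d ≈ 0.27

By Cohen's convention (0.2 small / 0.5 medium / 0.8 large): small effect.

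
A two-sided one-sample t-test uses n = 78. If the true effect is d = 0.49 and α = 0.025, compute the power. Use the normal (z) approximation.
Power ≈ 0.98

Power calculation (one-sample t-test, normal approximation):
z_β = d · √n - z_{α/2}
z_β = 0.49 · √78 - 2.241
z_β = 0.49 · 8.832 - 2.241
z_β = 2.086

Power = Φ(z_β) = Φ(2.086) ≈ 0.982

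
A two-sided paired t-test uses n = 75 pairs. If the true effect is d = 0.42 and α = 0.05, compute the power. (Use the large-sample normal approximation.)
Power ≈ 0.95

Power calculation (paired t-test, normal approximation):
z_β = d · √n - z_{α/2}
z_β = 0.42 · √75 - 1.960
z_β = 0.42 · 8.660 - 1.960
z_β = 1.677

Power = Φ(z_β) = Φ(1.677) ≈ 0.953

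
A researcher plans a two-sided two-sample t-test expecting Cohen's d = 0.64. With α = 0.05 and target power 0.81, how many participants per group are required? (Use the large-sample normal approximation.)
n = 40 per group

Sample size formula (two-sample t-test, normal approximation):
n = 2 · ((z_{α/2} + z_β) / d)²

z_{α/2} = 1.960 (for α = 0.05, two-sided)
z_β = 0.878 (for power = 0.81)
d = 0.64

n = 2 · ((1.960 + 0.878) / 0.64)²
n = 2 · (4.434)²
n ≈ 39.32
Round up to the next whole number: n = 40 per group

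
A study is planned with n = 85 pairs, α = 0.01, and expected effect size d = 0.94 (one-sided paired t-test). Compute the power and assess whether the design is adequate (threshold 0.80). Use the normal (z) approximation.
Power ≈ 1.00; the study is adequately powered (power ≥ 0.80)

Power calculation (paired t-test, normal approximation):
z_β = d · √n - z_α
z_β = 0.94 · √85 - 2.326
z_β = 0.94 · 9.220 - 2.326
z_β = 6.340

Power = Φ(z_β) = Φ(6.340) ≈ 1.000

Effect size d = 0.94 is large by Cohen's convention (0.2/0.5/0.8).

Threshold: power ≥ 0.80 is conventionally adequate.
Power ≈ 1.00 → the study is adequately powered (power ≥ 0.80).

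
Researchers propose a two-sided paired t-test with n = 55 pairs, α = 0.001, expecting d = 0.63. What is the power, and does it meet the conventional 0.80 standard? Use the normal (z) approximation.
Power ≈ 0.92; the study is adequately powered (power ≥ 0.80)

Power calculation (paired t-test, normal approximation):
z_β = d · √n - z_{α/2}
z_β = 0.63 · √55 - 3.291
z_β = 0.63 · 7.416 - 3.291
z_β = 1.382

Power = Φ(z_β) = Φ(1.382) ≈ 0.916

Effect size d = 0.63 is medium by Cohen's convention (0.2/0.5/0.8).

Threshold: power ≥ 0.80 is conventionally adequate.
Power ≈ 0.92 → the study is adequately powered (power ≥ 0.80).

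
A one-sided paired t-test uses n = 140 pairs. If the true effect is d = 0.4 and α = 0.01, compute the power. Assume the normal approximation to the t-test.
Power ≈ 0.99

Power calculation (paired t-test, normal approximation):
z_β = d · √n - z_α
z_β = 0.4 · √140 - 2.326
z_β = 0.4 · 11.832 - 2.326
z_β = 2.407

Power = Φ(z_β) = Φ(2.407) ≈ 0.992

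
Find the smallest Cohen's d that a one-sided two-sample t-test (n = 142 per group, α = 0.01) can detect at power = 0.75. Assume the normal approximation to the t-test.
d ≈ 0.36

Minimum detectable effect (two-sample t-test, normal approximation):
d = (z_α + z_β) / √(n/2)
d = (2.326 + 0.674) / √(142/2)
d = 3.001 / 8.426
d ≈ 0.36

By Cohen's convention (0.2 small / 0.5 medium / 0.8 large): small effect.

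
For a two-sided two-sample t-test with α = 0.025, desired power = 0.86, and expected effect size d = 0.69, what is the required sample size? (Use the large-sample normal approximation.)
n = 47 per group

Sample size formula (two-sample t-test, normal approximation):
n = 2 · ((z_{α/2} + z_β) / d)²

z_{α/2} = 2.241 (for α = 0.025, two-sided)
z_β = 1.080 (for power = 0.86)
d = 0.69

n = 2 · ((2.241 + 1.080) / 0.69)²
n = 2 · (4.813)²
n ≈ 46.33
Round up to the next whole number: n = 47 per group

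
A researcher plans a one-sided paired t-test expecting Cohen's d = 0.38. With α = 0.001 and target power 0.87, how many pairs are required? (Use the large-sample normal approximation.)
n = 124 pairs

Sample size formula (paired t-test, normal approximation):
n = ((z_α + z_β) / d)²

z_α = 3.090 (for α = 0.001, one-sided)
z_β = 1.126 (for power = 0.87)
d = 0.38

n = ((3.090 + 1.126) / 0.38)²
n = (11.095)²
n ≈ 123.10
Round up to the next whole number: n = 124 pairs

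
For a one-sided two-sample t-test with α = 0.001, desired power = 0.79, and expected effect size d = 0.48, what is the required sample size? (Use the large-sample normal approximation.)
n = 132 per group

Sample size formula (two-sample t-test, normal approximation):
n = 2 · ((z_α + z_β) / d)²

z_α = 3.090 (for α = 0.001, one-sided)
z_β = 0.806 (for power = 0.79)
d = 0.48

n = 2 · ((3.090 + 0.806) / 0.48)²
n = 2 · (8.117)²
n ≈ 131.77
Round up to the next whole number: n = 132 per group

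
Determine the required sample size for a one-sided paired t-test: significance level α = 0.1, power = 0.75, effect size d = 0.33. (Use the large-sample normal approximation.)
n = 36 pairs

Sample size formula (paired t-test, normal approximation):
n = ((z_α + z_β) / d)²

z_α = 1.282 (for α = 0.1, one-sided)
z_β = 0.674 (for power = 0.75)
d = 0.33

n = ((1.282 + 0.674) / 0.33)²
n = (5.927)²
n ≈ 35.13
Round up to the next whole number: n = 36 pairs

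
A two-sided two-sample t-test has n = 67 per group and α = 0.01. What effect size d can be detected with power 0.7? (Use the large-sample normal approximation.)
d ≈ 0.54

Minimum detectable effect (two-sample t-test, normal approximation):
d = (z_{α/2} + z_β) / √(n/2)
d = (2.576 + 0.524) / √(67/2)
d = 3.100 / 5.788
d ≈ 0.54

By Cohen's convention (0.2 small / 0.5 medium / 0.8 large): medium effect.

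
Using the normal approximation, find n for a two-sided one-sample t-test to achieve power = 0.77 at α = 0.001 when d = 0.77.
n = 28

Sample size formula (one-sample t-test, normal approximation):
n = ((z_{α/2} + z_β) / d)²

z_{α/2} = 3.291 (for α = 0.001, two-sided)
z_β = 0.739 (for power = 0.77)
d = 0.77

n = ((3.291 + 0.739) / 0.77)²
n = (5.234)²
n ≈ 27.39
Round up to the next whole number: n = 28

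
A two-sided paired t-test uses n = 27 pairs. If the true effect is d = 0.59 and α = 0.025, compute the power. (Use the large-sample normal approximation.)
Power ≈ 0.80

Power calculation (paired t-test, normal approximation):
z_β = d · √n - z_{α/2}
z_β = 0.59 · √27 - 2.241
z_β = 0.59 · 5.196 - 2.241
z_β = 0.824

Power = Φ(z_β) = Φ(0.824) ≈ 0.795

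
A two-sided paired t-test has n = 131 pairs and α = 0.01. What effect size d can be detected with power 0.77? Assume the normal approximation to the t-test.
d ≈ 0.29

Minimum detectable effect (paired t-test, normal approximation):
d = (z_{α/2} + z_β) / √n
d = (2.576 + 0.739) / √131
d = 3.315 / 11.446
d ≈ 0.29

By Cohen's convention (0.2 small / 0.5 medium / 0.8 large): small effect.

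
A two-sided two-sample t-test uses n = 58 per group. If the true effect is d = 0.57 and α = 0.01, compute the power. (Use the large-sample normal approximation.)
Power ≈ 0.69

Power calculation (two-sample t-test, normal approximation):
z_β = d · √(n/2) - z_{α/2}
z_β = 0.57 · √(58/2) - 2.576
z_β = 0.57 · 5.385 - 2.576
z_β = 0.494

Power = Φ(z_β) = Φ(0.494) ≈ 0.689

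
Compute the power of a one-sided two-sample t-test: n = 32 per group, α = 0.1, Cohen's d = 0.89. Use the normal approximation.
Power ≈ 0.99

Power calculation (two-sample t-test, normal approximation):
z_β = d · √(n/2) - z_α
z_β = 0.89 · √(32/2) - 1.282
z_β = 0.89 · 4.000 - 1.282
z_β = 2.278

Power = Φ(z_β) = Φ(2.278) ≈ 0.989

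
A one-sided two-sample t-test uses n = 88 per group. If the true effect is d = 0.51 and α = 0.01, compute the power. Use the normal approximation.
Power ≈ 0.85

Power calculation (two-sample t-test, normal approximation):
z_β = d · √(n/2) - z_α
z_β = 0.51 · √(88/2) - 2.326
z_β = 0.51 · 6.633 - 2.326
z_β = 1.057

Power = Φ(z_β) = Φ(1.057) ≈ 0.855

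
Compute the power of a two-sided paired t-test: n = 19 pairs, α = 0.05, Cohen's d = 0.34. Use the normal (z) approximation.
Power ≈ 0.32

Power calculation (paired t-test, normal approximation):
z_β = d · √n - z_{α/2}
z_β = 0.34 · √19 - 1.960
z_β = 0.34 · 4.359 - 1.960
z_β = -0.478

Power = Φ(z_β) = Φ(-0.478) ≈ 0.316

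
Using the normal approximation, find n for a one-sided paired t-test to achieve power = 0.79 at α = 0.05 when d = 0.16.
n = 235 pairs

Sample size formula (paired t-test, normal approximation):
n = ((z_α + z_β) / d)²

z_α = 1.645 (for α = 0.05, one-sided)
z_β = 0.806 (for power = 0.79)
d = 0.16

n = ((1.645 + 0.806) / 0.16)²
n = (15.319)²
n ≈ 234.67
Round up to the next whole number: n = 235 pairs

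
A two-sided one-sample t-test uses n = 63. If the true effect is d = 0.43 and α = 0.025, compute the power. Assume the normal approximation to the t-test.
Power ≈ 0.88

Power calculation (one-sample t-test, normal approximation):
z_β = d · √n - z_{α/2}
z_β = 0.43 · √63 - 2.241
z_β = 0.43 · 7.937 - 2.241
z_β = 1.172

Power = Φ(z_β) = Φ(1.172) ≈ 0.879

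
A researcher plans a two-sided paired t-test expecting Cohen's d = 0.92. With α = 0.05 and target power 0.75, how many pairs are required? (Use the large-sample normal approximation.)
n = 9 pairs

Sample size formula (paired t-test, normal approximation):
n = ((z_{α/2} + z_β) / d)²

z_{α/2} = 1.960 (for α = 0.05, two-sided)
z_β = 0.674 (for power = 0.75)
d = 0.92

n = ((1.960 + 0.674) / 0.92)²
n = (2.863)²
n ≈ 8.20
Round up to the next whole number: n = 9 pairs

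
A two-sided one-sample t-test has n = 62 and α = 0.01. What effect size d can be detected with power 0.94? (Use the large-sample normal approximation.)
d ≈ 0.52

Minimum detectable effect (one-sample t-test, normal approximation):
d = (z_{α/2} + z_β) / √n
d = (2.576 + 1.555) / √62
d = 4.131 / 7.874
d ≈ 0.52

By Cohen's convention (0.2 small / 0.5 medium / 0.8 large): medium effect.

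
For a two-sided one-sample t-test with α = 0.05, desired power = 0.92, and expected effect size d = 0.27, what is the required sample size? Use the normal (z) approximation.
n = 156

Sample size formula (one-sample t-test, normal approximation):
n = ((z_{α/2} + z_β) / d)²

z_{α/2} = 1.960 (for α = 0.05, two-sided)
z_β = 1.405 (for power = 0.92)
d = 0.27

n = ((1.960 + 1.405) / 0.27)²
n = (12.463)²
n ≈ 155.33
Round up to the next whole number: n = 156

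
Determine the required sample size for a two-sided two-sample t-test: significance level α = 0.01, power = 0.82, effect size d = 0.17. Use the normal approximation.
n = 844 per group

Sample size formula (two-sample t-test, normal approximation):
n = 2 · ((z_{α/2} + z_β) / d)²

z_{α/2} = 2.576 (for α = 0.01, two-sided)
z_β = 0.915 (for power = 0.82)
d = 0.17

n = 2 · ((2.576 + 0.915) / 0.17)²
n = 2 · (20.535)²
n ≈ 843.37
Round up to the next whole number: n = 844 per group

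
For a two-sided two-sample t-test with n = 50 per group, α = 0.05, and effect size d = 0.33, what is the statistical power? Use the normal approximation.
Power ≈ 0.38

Power calculation (two-sample t-test, normal approximation):
z_β = d · √(n/2) - z_{α/2}
z_β = 0.33 · √(50/2) - 1.960
z_β = 0.33 · 5.000 - 1.960
z_β = -0.310

Power = Φ(z_β) = Φ(-0.310) ≈ 0.378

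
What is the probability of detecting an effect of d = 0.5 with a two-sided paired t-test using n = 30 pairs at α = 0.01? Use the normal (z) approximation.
Power ≈ 0.56

Power calculation (paired t-test, normal approximation):
z_β = d · √n - z_{α/2}
z_β = 0.5 · √30 - 2.576
z_β = 0.5 · 5.477 - 2.576
z_β = 0.163

Power = Φ(z_β) = Φ(0.163) ≈ 0.565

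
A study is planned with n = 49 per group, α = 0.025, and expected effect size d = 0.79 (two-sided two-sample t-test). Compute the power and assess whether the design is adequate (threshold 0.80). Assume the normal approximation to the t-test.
Power ≈ 0.95; the study is adequately powered (power ≥ 0.80)

Power calculation (two-sample t-test, normal approximation):
z_β = d · √(n/2) - z_{α/2}
z_β = 0.79 · √(49/2) - 2.241
z_β = 0.79 · 4.950 - 2.241
z_β = 1.669

Power = Φ(z_β) = Φ(1.669) ≈ 0.952

Effect size d = 0.79 is medium by Cohen's convention (0.2/0.5/0.8).

Threshold: power ≥ 0.80 is conventionally adequate.
Power ≈ 0.95 → the study is adequately powered (power ≥ 0.80).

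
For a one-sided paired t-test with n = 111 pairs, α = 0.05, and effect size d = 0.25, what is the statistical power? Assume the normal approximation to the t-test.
Power ≈ 0.84

Power calculation (paired t-test, normal approximation):
z_β = d · √n - z_α
z_β = 0.25 · √111 - 1.645
z_β = 0.25 · 10.536 - 1.645
z_β = 0.989

Power = Φ(z_β) = Φ(0.989) ≈ 0.839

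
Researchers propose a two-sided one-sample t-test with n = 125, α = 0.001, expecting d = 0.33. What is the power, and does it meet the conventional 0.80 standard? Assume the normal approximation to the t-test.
Power ≈ 0.66; the study is underpowered (power < 0.80)

Power calculation (one-sample t-test, normal approximation):
z_β = d · √n - z_{α/2}
z_β = 0.33 · √125 - 3.291
z_β = 0.33 · 11.180 - 3.291
z_β = 0.399

Power = Φ(z_β) = Φ(0.399) ≈ 0.655

Effect size d = 0.33 is small by Cohen's convention (0.2/0.5/0.8).

Threshold: power ≥ 0.80 is conventionally adequate.
Power ≈ 0.66 → the study is underpowered (power < 0.80).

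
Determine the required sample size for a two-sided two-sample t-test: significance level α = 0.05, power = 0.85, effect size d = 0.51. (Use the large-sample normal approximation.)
n = 70 per group

Sample size formula (two-sample t-test, normal approximation):
n = 2 · ((z_{α/2} + z_β) / d)²

z_{α/2} = 1.960 (for α = 0.05, two-sided)
z_β = 1.036 (for power = 0.85)
d = 0.51

n = 2 · ((1.960 + 1.036) / 0.51)²
n = 2 · (5.875)²
n ≈ 69.03
Round up to the next whole number: n = 70 per group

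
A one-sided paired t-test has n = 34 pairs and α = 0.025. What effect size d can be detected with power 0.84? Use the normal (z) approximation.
d ≈ 0.51

Minimum detectable effect (paired t-test, normal approximation):
d = (z_α + z_β) / √n
d = (1.960 + 0.994) / √34
d = 2.954 / 5.831
d ≈ 0.51

By Cohen's convention (0.2 small / 0.5 medium / 0.8 large): medium effect.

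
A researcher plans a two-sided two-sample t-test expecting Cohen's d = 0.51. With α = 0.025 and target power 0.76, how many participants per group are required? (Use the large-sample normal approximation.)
n = 67 per group

Sample size formula (two-sample t-test, normal approximation):
n = 2 · ((z_{α/2} + z_β) / d)²

z_{α/2} = 2.241 (for α = 0.025, two-sided)
z_β = 0.706 (for power = 0.76)
d = 0.51

n = 2 · ((2.241 + 0.706) / 0.51)²
n = 2 · (5.778)²
n ≈ 66.77
Round up to the next whole number: n = 67 per group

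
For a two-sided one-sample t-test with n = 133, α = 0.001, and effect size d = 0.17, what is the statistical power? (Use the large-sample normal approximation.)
Power ≈ 0.09

Power calculation (one-sample t-test, normal approximation):
z_β = d · √n - z_{α/2}
z_β = 0.17 · √133 - 3.291
z_β = 0.17 · 11.533 - 3.291
z_β = -1.330

Power = Φ(z_β) = Φ(-1.330) ≈ 0.092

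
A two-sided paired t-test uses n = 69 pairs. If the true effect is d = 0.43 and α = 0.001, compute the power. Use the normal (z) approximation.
Power ≈ 0.61

Power calculation (paired t-test, normal approximation):
z_β = d · √n - z_{α/2}
z_β = 0.43 · √69 - 3.291
z_β = 0.43 · 8.307 - 3.291
z_β = 0.281

Power = Φ(z_β) = Φ(0.281) ≈ 0.611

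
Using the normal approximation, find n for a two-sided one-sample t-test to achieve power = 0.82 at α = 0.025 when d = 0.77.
n = 17

Sample size formula (one-sample t-test, normal approximation):
n = ((z_{α/2} + z_β) / d)²

z_{α/2} = 2.241 (for α = 0.025, two-sided)
z_β = 0.915 (for power = 0.82)
d = 0.77

n = ((2.241 + 0.915) / 0.77)²
n = (4.099)²
n ≈ 16.80
Round up to the next whole number: n = 17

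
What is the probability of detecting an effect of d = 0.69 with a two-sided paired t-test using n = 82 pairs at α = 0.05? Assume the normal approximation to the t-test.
Power ≈ 1.00

Power calculation (paired t-test, normal approximation):
z_β = d · √n - z_{α/2}
z_β = 0.69 · √82 - 1.960
z_β = 0.69 · 9.055 - 1.960
z_β = 4.288

Power = Φ(z_β) = Φ(4.288) ≈ 1.000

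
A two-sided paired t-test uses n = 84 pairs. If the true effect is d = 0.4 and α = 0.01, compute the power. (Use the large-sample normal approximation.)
Power ≈ 0.86

Power calculation (paired t-test, normal approximation):
z_β = d · √n - z_{α/2}
z_β = 0.4 · √84 - 2.576
z_β = 0.4 · 9.165 - 2.576
z_β = 1.090

Power = Φ(z_β) = Φ(1.090) ≈ 0.862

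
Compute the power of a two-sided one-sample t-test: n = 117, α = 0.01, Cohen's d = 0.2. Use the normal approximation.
Power ≈ 0.34

Power calculation (one-sample t-test, normal approximation):
z_β = d · √n - z_{α/2}
z_β = 0.2 · √117 - 2.576
z_β = 0.2 · 10.817 - 2.576
z_β = -0.412

Power = Φ(z_β) = Φ(-0.412) ≈ 0.340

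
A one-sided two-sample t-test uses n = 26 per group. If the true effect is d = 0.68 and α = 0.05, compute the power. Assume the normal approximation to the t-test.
Power ≈ 0.79

Power calculation (two-sample t-test, normal approximation):
z_β = d · √(n/2) - z_α
z_β = 0.68 · √(26/2) - 1.645
z_β = 0.68 · 3.606 - 1.645
z_β = 0.807

Power = Φ(z_β) = Φ(0.807) ≈ 0.790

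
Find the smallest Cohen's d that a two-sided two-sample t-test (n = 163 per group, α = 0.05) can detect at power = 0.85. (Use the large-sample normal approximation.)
d ≈ 0.33

Minimum detectable effect (two-sample t-test, normal approximation):
d = (z_{α/2} + z_β) / √(n/2)
d = (1.960 + 1.036) / √(163/2)
d = 2.996 / 9.028
d ≈ 0.33

By Cohen's convention (0.2 small / 0.5 medium / 0.8 large): small effect.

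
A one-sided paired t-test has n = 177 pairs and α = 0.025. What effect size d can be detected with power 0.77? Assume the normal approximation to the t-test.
d ≈ 0.20

Minimum detectable effect (paired t-test, normal approximation):
d = (z_α + z_β) / √n
d = (1.960 + 0.739) / √177
d = 2.699 / 13.304
d ≈ 0.20

By Cohen's convention (0.2 small / 0.5 medium / 0.8 large): small effect.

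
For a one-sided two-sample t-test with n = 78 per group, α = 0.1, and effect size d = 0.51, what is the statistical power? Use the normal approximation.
Power ≈ 0.97

Power calculation (two-sample t-test, normal approximation):
z_β = d · √(n/2) - z_α
z_β = 0.51 · √(78/2) - 1.282
z_β = 0.51 · 6.245 - 1.282
z_β = 1.903

Power = Φ(z_β) = Φ(1.903) ≈ 0.972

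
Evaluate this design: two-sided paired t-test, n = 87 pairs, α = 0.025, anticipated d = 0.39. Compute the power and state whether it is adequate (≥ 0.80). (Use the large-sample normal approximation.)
Power ≈ 0.92; the study is adequately powered (power ≥ 0.80)

Power calculation (paired t-test, normal approximation):
z_β = d · √n - z_{α/2}
z_β = 0.39 · √87 - 2.241
z_β = 0.39 · 9.327 - 2.241
z_β = 1.396

Power = Φ(z_β) = Φ(1.396) ≈ 0.919

Effect size d = 0.39 is small by Cohen's convention (0.2/0.5/0.8).

Threshold: power ≥ 0.80 is conventionally adequate.
Power ≈ 0.92 → the study is adequately powered (power ≥ 0.80).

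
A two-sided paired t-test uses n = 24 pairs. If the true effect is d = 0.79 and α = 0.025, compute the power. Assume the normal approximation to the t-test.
Power ≈ 0.95

Power calculation (paired t-test, normal approximation):
z_β = d · √n - z_{α/2}
z_β = 0.79 · √24 - 2.241
z_β = 0.79 · 4.899 - 2.241
z_β = 1.629

Power = Φ(z_β) = Φ(1.629) ≈ 0.948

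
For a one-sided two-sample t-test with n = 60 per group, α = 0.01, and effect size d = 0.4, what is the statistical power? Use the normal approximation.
Power ≈ 0.45

Power calculation (two-sample t-test, normal approximation):
z_β = d · √(n/2) - z_α
z_β = 0.4 · √(60/2) - 2.326
z_β = 0.4 · 5.477 - 2.326
z_β = -0.135

Power = Φ(z_β) = Φ(-0.135) ≈ 0.446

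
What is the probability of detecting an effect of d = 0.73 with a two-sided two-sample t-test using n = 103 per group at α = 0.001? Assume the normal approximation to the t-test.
Power ≈ 0.97

Power calculation (two-sample t-test, normal approximation):
z_β = d · √(n/2) - z_{α/2}
z_β = 0.73 · √(103/2) - 3.291
z_β = 0.73 · 7.176 - 3.291
z_β = 1.948

Power = Φ(z_β) = Φ(1.948) ≈ 0.974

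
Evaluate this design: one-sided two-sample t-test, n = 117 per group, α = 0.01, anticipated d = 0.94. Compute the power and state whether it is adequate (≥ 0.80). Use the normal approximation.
Power ≈ 1.00; the study is adequately powered (power ≥ 0.80)

Power calculation (two-sample t-test, normal approximation):
z_β = d · √(n/2) - z_α
z_β = 0.94 · √(117/2) - 2.326
z_β = 0.94 · 7.649 - 2.326
z_β = 4.863

Power = Φ(z_β) = Φ(4.863) ≈ 1.000

Effect size d = 0.94 is large by Cohen's convention (0.2/0.5/0.8).

Threshold: power ≥ 0.80 is conventionally adequate.
Power ≈ 1.00 → the study is adequately powered (power ≥ 0.80).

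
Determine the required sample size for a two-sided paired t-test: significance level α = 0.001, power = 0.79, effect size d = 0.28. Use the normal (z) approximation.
n = 215 pairs

Sample size formula (paired t-test, normal approximation):
n = ((z_{α/2} + z_β) / d)²

z_{α/2} = 3.291 (for α = 0.001, two-sided)
z_β = 0.806 (for power = 0.79)
d = 0.28

n = ((3.291 + 0.806) / 0.28)²
n = (14.632)²
n ≈ 214.10
Round up to the next whole number: n = 215 pairs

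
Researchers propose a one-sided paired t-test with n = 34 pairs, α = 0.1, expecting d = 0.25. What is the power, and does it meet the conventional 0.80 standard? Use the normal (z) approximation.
Power ≈ 0.57; the study is underpowered (power < 0.80)

Power calculation (paired t-test, normal approximation):
z_β = d · √n - z_α
z_β = 0.25 · √34 - 1.282
z_β = 0.25 · 5.831 - 1.282
z_β = 0.176

Power = Φ(z_β) = Φ(0.176) ≈ 0.570

Effect size d = 0.25 is small by Cohen's convention (0.2/0.5/0.8).

Threshold: power ≥ 0.80 is conventionally adequate.
Power ≈ 0.57 → the study is underpowered (power < 0.80).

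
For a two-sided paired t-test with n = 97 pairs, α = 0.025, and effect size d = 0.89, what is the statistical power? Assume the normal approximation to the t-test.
Power ≈ 1.00

Power calculation (paired t-test, normal approximation):
z_β = d · √n - z_{α/2}
z_β = 0.89 · √97 - 2.241
z_β = 0.89 · 9.849 - 2.241
z_β = 6.524

Power = Φ(z_β) = Φ(6.524) ≈ 1.000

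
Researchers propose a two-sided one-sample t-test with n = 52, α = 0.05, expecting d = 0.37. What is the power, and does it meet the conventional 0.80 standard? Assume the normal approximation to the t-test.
Power ≈ 0.76; the study is underpowered (power < 0.80)

Power calculation (one-sample t-test, normal approximation):
z_β = d · √n - z_{α/2}
z_β = 0.37 · √52 - 1.960
z_β = 0.37 · 7.211 - 1.960
z_β = 0.708

Power = Φ(z_β) = Φ(0.708) ≈ 0.761

Effect size d = 0.37 is small by Cohen's convention (0.2/0.5/0.8).

Threshold: power ≥ 0.80 is conventionally adequate.
Power ≈ 0.76 → the study is underpowered (power < 0.80).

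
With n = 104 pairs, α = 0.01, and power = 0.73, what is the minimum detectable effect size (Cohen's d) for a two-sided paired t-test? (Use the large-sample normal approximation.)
d ≈ 0.31

Minimum detectable effect (paired t-test, normal approximation):
d = (z_{α/2} + z_β) / √n
d = (2.576 + 0.613) / √104
d = 3.189 / 10.198
d ≈ 0.31

By Cohen's convention (0.2 small / 0.5 medium / 0.8 large): small effect.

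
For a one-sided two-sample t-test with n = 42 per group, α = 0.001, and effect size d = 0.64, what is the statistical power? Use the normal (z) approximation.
Power ≈ 0.44

Power calculation (two-sample t-test, normal approximation):
z_β = d · √(n/2) - z_α
z_β = 0.64 · √(42/2) - 3.090
z_β = 0.64 · 4.583 - 3.090
z_β = -0.157

Power = Φ(z_β) = Φ(-0.157) ≈ 0.437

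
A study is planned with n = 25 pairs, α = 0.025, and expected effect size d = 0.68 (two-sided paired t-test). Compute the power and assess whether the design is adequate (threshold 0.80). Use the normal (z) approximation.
Power ≈ 0.88; the study is adequately powered (power ≥ 0.80)

Power calculation (paired t-test, normal approximation):
z_β = d · √n - z_{α/2}
z_β = 0.68 · √25 - 2.241
z_β = 0.68 · 5.000 - 2.241
z_β = 1.159

Power = Φ(z_β) = Φ(1.159) ≈ 0.877

Effect size d = 0.68 is medium by Cohen's convention (0.2/0.5/0.8).

Threshold: power ≥ 0.80 is conventionally adequate.
Power ≈ 0.88 → the study is adequately powered (power ≥ 0.80).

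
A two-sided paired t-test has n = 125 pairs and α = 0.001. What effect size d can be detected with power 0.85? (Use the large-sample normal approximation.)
d ≈ 0.39

Minimum detectable effect (paired t-test, normal approximation):
d = (z_{α/2} + z_β) / √n
d = (3.291 + 1.036) / √125
d = 4.327 / 11.180
d ≈ 0.39

By Cohen's convention (0.2 small / 0.5 medium / 0.8 large): small effect.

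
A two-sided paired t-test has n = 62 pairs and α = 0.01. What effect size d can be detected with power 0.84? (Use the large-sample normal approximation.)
d ≈ 0.45

Minimum detectable effect (paired t-test, normal approximation):
d = (z_{α/2} + z_β) / √n
d = (2.576 + 0.994) / √62
d = 3.570 / 7.874
d ≈ 0.45

By Cohen's convention (0.2 small / 0.5 medium / 0.8 large): small effect.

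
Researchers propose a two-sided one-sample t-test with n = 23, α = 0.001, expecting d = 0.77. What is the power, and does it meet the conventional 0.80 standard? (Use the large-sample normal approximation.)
Power ≈ 0.66; the study is underpowered (power < 0.80)

Power calculation (one-sample t-test, normal approximation):
z_β = d · √n - z_{α/2}
z_β = 0.77 · √23 - 3.291
z_β = 0.77 · 4.796 - 3.291
z_β = 0.402

Power = Φ(z_β) = Φ(0.402) ≈ 0.656

Effect size d = 0.77 is medium by Cohen's convention (0.2/0.5/0.8).

Threshold: power ≥ 0.80 is conventionally adequate.
Power ≈ 0.66 → the study is underpowered (power < 0.80).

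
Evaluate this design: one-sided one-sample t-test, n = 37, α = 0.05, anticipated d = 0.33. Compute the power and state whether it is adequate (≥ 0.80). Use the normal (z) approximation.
Power ≈ 0.64; the study is underpowered (power < 0.80)

Power calculation (one-sample t-test, normal approximation):
z_β = d · √n - z_α
z_β = 0.33 · √37 - 1.645
z_β = 0.33 · 6.083 - 1.645
z_β = 0.362

Power = Φ(z_β) = Φ(0.362) ≈ 0.641

Effect size d = 0.33 is small by Cohen's convention (0.2/0.5/0.8).

Threshold: power ≥ 0.80 is conventionally adequate.
Power ≈ 0.64 → the study is underpowered (power < 0.80).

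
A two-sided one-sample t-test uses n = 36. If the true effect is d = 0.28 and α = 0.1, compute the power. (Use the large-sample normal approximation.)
Power ≈ 0.51

Power calculation (one-sample t-test, normal approximation):
z_β = d · √n - z_{α/2}
z_β = 0.28 · √36 - 1.645
z_β = 0.28 · 6.000 - 1.645
z_β = 0.035

Power = Φ(z_β) = Φ(0.035) ≈ 0.514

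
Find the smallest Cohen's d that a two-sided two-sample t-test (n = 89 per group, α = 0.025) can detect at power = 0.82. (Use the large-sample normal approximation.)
d ≈ 0.47

Minimum detectable effect (two-sample t-test, normal approximation):
d = (z_{α/2} + z_β) / √(n/2)
d = (2.241 + 0.915) / √(89/2)
d = 3.157 / 6.671
d ≈ 0.47

By Cohen's convention (0.2 small / 0.5 medium / 0.8 large): small effect.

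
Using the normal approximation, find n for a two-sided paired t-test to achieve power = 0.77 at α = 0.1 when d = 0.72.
n = 11 pairs

Sample size formula (paired t-test, normal approximation):
n = ((z_{α/2} + z_β) / d)²

z_{α/2} = 1.645 (for α = 0.1, two-sided)
z_β = 0.739 (for power = 0.77)
d = 0.72

n = ((1.645 + 0.739) / 0.72)²
n = (3.311)²
n ≈ 10.96
Round up to the next whole number: n = 11 pairs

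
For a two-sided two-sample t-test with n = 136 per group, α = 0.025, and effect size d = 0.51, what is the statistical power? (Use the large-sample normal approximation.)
Power ≈ 0.98

Power calculation (two-sample t-test, normal approximation):
z_β = d · √(n/2) - z_{α/2}
z_β = 0.51 · √(136/2) - 2.241
z_β = 0.51 · 8.246 - 2.241
z_β = 1.964

Power = Φ(z_β) = Φ(1.964) ≈ 0.975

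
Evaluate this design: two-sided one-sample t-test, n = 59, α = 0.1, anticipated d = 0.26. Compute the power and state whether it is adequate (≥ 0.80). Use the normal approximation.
Power ≈ 0.64; the study is underpowered (power < 0.80)

Power calculation (one-sample t-test, normal approximation):
z_β = d · √n - z_{α/2}
z_β = 0.26 · √59 - 1.645
z_β = 0.26 · 7.681 - 1.645
z_β = 0.352

Power = Φ(z_β) = Φ(0.352) ≈ 0.638

Effect size d = 0.26 is small by Cohen's convention (0.2/0.5/0.8).

Threshold: power ≥ 0.80 is conventionally adequate.
Power ≈ 0.64 → the study is underpowered (power < 0.80).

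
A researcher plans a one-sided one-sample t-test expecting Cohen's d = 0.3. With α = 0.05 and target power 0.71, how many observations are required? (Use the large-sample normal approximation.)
n = 54

Sample size formula (one-sample t-test, normal approximation):
n = ((z_α + z_β) / d)²

z_α = 1.645 (for α = 0.05, one-sided)
z_β = 0.553 (for power = 0.71)
d = 0.3

n = ((1.645 + 0.553) / 0.3)²
n = (7.327)²
n ≈ 53.68
Round up to the next whole number: n = 54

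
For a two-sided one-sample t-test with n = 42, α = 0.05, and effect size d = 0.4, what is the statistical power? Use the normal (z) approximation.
Power ≈ 0.74

Power calculation (one-sample t-test, normal approximation):
z_β = d · √n - z_{α/2}
z_β = 0.4 · √42 - 1.960
z_β = 0.4 · 6.481 - 1.960
z_β = 0.632

Power = Φ(z_β) = Φ(0.632) ≈ 0.736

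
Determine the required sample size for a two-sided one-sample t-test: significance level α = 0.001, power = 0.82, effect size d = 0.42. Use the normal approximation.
n = 101

Sample size formula (one-sample t-test, normal approximation):
n = ((z_{α/2} + z_β) / d)²

z_{α/2} = 3.291 (for α = 0.001, two-sided)
z_β = 0.915 (for power = 0.82)
d = 0.42

n = ((3.291 + 0.915) / 0.42)²
n = (10.014)²
n ≈ 100.28
Round up to the next whole number: n = 101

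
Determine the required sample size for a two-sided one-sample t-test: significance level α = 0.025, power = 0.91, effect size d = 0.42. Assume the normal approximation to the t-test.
n = 73

Sample size formula (one-sample t-test, normal approximation):
n = ((z_{α/2} + z_β) / d)²

z_{α/2} = 2.241 (for α = 0.025, two-sided)
z_β = 1.341 (for power = 0.91)
d = 0.42

n = ((2.241 + 1.341) / 0.42)²
n = (8.529)²
n ≈ 72.74
Round up to the next whole number: n = 73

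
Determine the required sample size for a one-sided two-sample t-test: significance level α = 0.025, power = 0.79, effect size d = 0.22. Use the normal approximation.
n = 317 per group

Sample size formula (two-sample t-test, normal approximation):
n = 2 · ((z_α + z_β) / d)²

z_α = 1.960 (for α = 0.025, one-sided)
z_β = 0.806 (for power = 0.79)
d = 0.22

n = 2 · ((1.960 + 0.806) / 0.22)²
n = 2 · (12.573)²
n ≈ 316.16
Round up to the next whole number: n = 317 per group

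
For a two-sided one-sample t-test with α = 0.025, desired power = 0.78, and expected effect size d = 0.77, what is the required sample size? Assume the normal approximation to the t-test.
n = 16

Sample size formula (one-sample t-test, normal approximation):
n = ((z_{α/2} + z_β) / d)²

z_{α/2} = 2.241 (for α = 0.025, two-sided)
z_β = 0.772 (for power = 0.78)
d = 0.77

n = ((2.241 + 0.772) / 0.77)²
n = (3.913)²
n ≈ 15.31
Round up to the next whole number: n = 16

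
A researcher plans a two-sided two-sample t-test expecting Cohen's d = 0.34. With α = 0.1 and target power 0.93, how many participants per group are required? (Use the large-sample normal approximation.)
n = 169 per group

Sample size formula (two-sample t-test, normal approximation):
n = 2 · ((z_{α/2} + z_β) / d)²

z_{α/2} = 1.645 (for α = 0.1, two-sided)
z_β = 1.476 (for power = 0.93)
d = 0.34

n = 2 · ((1.645 + 1.476) / 0.34)²
n = 2 · (9.179)²
n ≈ 168.51
Round up to the next whole number: n = 169 per group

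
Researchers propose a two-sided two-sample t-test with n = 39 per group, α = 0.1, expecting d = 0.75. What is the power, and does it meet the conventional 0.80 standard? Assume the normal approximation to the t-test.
Power ≈ 0.95; the study is adequately powered (power ≥ 0.80)

Power calculation (two-sample t-test, normal approximation):
z_β = d · √(n/2) - z_{α/2}
z_β = 0.75 · √(39/2) - 1.645
z_β = 0.75 · 4.416 - 1.645
z_β = 1.667

Power = Φ(z_β) = Φ(1.667) ≈ 0.952

Effect size d = 0.75 is medium by Cohen's convention (0.2/0.5/0.8).

Threshold: power ≥ 0.80 is conventionally adequate.
Power ≈ 0.95 → the study is adequately powered (power ≥ 0.80).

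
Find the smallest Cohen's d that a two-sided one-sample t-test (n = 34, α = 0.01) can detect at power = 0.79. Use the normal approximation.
d ≈ 0.58

Minimum detectable effect (one-sample t-test, normal approximation):
d = (z_{α/2} + z_β) / √n
d = (2.576 + 0.806) / √34
d = 3.382 / 5.831
d ≈ 0.58

By Cohen's convention (0.2 small / 0.5 medium / 0.8 large): medium effect.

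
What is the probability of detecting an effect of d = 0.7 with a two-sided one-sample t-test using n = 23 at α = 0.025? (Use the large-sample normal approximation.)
Power ≈ 0.87

Power calculation (one-sample t-test, normal approximation):
z_β = d · √n - z_{α/2}
z_β = 0.7 · √23 - 2.241
z_β = 0.7 · 4.796 - 2.241
z_β = 1.116

Power = Φ(z_β) = Φ(1.116) ≈ 0.868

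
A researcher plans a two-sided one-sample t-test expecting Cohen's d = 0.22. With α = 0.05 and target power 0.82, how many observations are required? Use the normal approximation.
n = 171

Sample size formula (one-sample t-test, normal approximation):
n = ((z_{α/2} + z_β) / d)²

z_{α/2} = 1.960 (for α = 0.05, two-sided)
z_β = 0.915 (for power = 0.82)
d = 0.22

n = ((1.960 + 0.915) / 0.22)²
n = (13.068)²
n ≈ 170.77
Round up to the next whole number: n = 171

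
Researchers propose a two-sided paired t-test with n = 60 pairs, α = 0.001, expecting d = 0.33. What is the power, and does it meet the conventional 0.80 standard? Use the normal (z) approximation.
Power ≈ 0.23; the study is underpowered (power < 0.80)

Power calculation (paired t-test, normal approximation):
z_β = d · √n - z_{α/2}
z_β = 0.33 · √60 - 3.291
z_β = 0.33 · 7.746 - 3.291
z_β = -0.734

Power = Φ(z_β) = Φ(-0.734) ≈ 0.231

Effect size d = 0.33 is small by Cohen's convention (0.2/0.5/0.8).

Threshold: power ≥ 0.80 is conventionally adequate.
Power ≈ 0.23 → the study is underpowered (power < 0.80).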